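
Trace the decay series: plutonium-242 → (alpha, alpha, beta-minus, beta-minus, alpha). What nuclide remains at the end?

Th-230

Start: (A, Z) = (242, 94).
After α: (238, 92).
After α: (234, 90).
After β⁻: (234, 91).
After β⁻: (234, 92).
After α: (230, 90).
Z = 90 is thorium.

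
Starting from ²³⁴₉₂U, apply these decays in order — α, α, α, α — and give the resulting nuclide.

Po-218

Start: (A, Z) = (234, 92).
After α: (230, 90).
After α: (226, 88).
After α: (222, 86).
After α: (218, 84).
Z = 84 is polonium.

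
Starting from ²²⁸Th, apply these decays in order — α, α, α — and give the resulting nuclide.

Start: (A, Z) = (228, 90).
After α: (224, 88).
After α: (220, 86).
After α: (216, 84).
Z = 84 is polonium.

Po-216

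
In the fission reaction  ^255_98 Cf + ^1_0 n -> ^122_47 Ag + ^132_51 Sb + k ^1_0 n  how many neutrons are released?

Conserve mass number: 256 = 122 + 132 + k, so k = 256 − 254 = 2.
Check atomic number: 98 = 47 + 51 + 0 = 98. ✓

2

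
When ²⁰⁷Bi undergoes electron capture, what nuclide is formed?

Electron capture: mass number changes by +0, atomic number by -1.
A: 207 = 207; Z: 83 − 1 = 82.
Z = 82 is lead, so the daughter is ²⁰⁷Pb.

Pb-207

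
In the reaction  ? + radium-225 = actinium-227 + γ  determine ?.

Conserve mass number: A + 225 = 227 + 0, so A = 2.
Conserve atomic number: Z + 88 = 89 + 0, so Z = 1.
A = 2 and Z = 1 is hydrogen-2 — a deuteron.

deuteron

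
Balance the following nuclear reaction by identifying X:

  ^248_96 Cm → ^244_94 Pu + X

Conserve mass number: 248 = 244 + A, so A = 4.
Conserve atomic number: 96 = 94 + Z, so Z = 2.
A = 4 and Z = 2 is ^4_2 He — an alpha particle.

alpha particle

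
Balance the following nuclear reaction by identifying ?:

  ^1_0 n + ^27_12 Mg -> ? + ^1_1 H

Conserve mass number: 1 + 27 = A + 1, so A = 27.
Conserve atomic number: 0 + 12 = Z + 1, so Z = 11.
Z = 11 is sodium, so the species is ^27_11 Na.

Na-27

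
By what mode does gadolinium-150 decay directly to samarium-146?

alpha decay

ΔA = 146 − 150 = -4; ΔZ = 62 − 64 = -2.
A drops by 4 and Z drops by 2 — the signature of alpha emission.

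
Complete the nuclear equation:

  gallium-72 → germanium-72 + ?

beta-minus particle

Conserve mass number: 72 = 72 + A, so A = 0.
Conserve atomic number: 31 = 32 + Z, so Z = -1.
A = 0 and Z = -1 is e⁻ — a beta-minus particle.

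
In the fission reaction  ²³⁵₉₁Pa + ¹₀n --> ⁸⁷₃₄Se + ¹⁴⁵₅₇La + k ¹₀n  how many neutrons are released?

4

Conserve mass number: 236 = 87 + 145 + k, so k = 236 − 232 = 4.
Check atomic number: 91 = 34 + 57 + 0 = 91. ✓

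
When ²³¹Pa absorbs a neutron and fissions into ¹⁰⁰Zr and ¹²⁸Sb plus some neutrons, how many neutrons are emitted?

Conserve mass number: 232 = 100 + 128 + k, so k = 232 − 228 = 4.
Check atomic number: 91 = 40 + 51 + 0 = 91. ✓

4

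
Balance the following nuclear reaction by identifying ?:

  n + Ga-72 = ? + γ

Conserve mass number: 1 + 72 = A + 0, so A = 73.
Conserve atomic number: 0 + 31 = Z + 0, so Z = 31.
Z = 31 is gallium, so the species is Ga-73.

Ga-73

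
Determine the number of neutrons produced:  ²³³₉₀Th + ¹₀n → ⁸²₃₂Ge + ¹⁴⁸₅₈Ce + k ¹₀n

Conserve mass number: 234 = 82 + 148 + k, so k = 234 − 230 = 4.
Check atomic number: 90 = 32 + 58 + 0 = 90. ✓

4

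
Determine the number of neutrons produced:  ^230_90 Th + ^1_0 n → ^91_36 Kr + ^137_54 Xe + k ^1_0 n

3

Conserve mass number: 231 = 91 + 137 + k, so k = 231 − 228 = 3.
Check atomic number: 90 = 36 + 54 + 0 = 90. ✓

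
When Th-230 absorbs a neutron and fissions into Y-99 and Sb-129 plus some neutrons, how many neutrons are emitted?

Conserve mass number: 231 = 99 + 129 + k, so k = 231 − 228 = 3.
Check atomic number: 90 = 39 + 51 + 0 = 90. ✓

3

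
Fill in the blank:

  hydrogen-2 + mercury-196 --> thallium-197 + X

neutron

Conserve mass number: 2 + 196 = 197 + A, so A = 1.
Conserve atomic number: 1 + 80 = 81 + Z, so Z = 0.
A = 1 and Z = 0 is neutron — a neutron.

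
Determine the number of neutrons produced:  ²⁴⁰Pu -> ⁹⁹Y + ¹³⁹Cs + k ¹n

2

Conserve mass number: 240 = 99 + 139 + k, so k = 240 − 238 = 2.
Check atomic number: 94 = 39 + 55 + 0 = 94. ✓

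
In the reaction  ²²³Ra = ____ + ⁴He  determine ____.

Conserve mass number: 223 = A + 4, so A = 219.
Conserve atomic number: 88 = Z + 2, so Z = 86.
Z = 86 is radon, so the species is ²¹⁹Rn.

Rn-219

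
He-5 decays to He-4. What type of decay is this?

ΔA = 4 − 5 = -1; ΔZ = 2 − 2 = +0.
A drops by 1 with Z unchanged — a neutron was emitted.

neutron emission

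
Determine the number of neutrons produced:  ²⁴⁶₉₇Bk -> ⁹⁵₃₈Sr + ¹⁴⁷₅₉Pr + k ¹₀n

Conserve mass number: 246 = 95 + 147 + k, so k = 246 − 242 = 4.
Check atomic number: 97 = 38 + 59 + 0 = 97. ✓

4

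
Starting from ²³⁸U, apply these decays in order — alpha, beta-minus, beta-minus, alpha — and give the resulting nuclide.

Th-230

Start: (A, Z) = (238, 92).
After α: (234, 90).
After β⁻: (234, 91).
After β⁻: (234, 92).
After α: (230, 90).
Z = 90 is thorium.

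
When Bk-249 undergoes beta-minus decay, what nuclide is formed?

Cf-249

Beta-minus decay: mass number changes by +0, atomic number by +1.
A: 249 = 249; Z: 97 + 1 = 98.
Z = 98 is californium, so the daughter is Cf-249.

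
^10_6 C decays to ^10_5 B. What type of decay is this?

ΔA = 10 − 10 = 0; ΔZ = 5 − 6 = -1.
A is unchanged and Z drops by 1 — a proton has become a neutron (β⁺ emission or electron capture).

beta-plus decay or electron capture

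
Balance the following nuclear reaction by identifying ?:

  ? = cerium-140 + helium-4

Conserve mass number: A = 140 + 4, so A = 144.
Conserve atomic number: Z = 58 + 2, so Z = 60.
Z = 60 is neodymium, so the species is neodymium-144.

Nd-144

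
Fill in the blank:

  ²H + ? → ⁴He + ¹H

Conserve mass number: 2 + A = 4 + 1, so A = 3.
Conserve atomic number: 1 + Z = 2 + 1, so Z = 2.
Z = 2 is helium, so the species is ³He.

He-3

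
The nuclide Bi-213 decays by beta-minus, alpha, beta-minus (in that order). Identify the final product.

Start: (A, Z) = (213, 83).
After β⁻: (213, 84).
After α: (209, 82).
After β⁻: (209, 83).
Z = 83 is bismuth.

Bi-209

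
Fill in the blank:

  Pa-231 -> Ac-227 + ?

alpha particle

Conserve mass number: 231 = 227 + A, so A = 4.
Conserve atomic number: 91 = 89 + Z, so Z = 2.
A = 4 and Z = 2 is He-4 — an alpha particle.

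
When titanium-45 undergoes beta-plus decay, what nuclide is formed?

Sc-45

Beta-plus decay: mass number changes by +0, atomic number by -1.
A: 45 = 45; Z: 22 − 1 = 21.
Z = 21 is scandium, so the daughter is scandium-45.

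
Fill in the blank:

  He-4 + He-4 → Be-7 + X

neutron

Conserve mass number: 4 + 4 = 7 + A, so A = 1.
Conserve atomic number: 2 + 2 = 4 + Z, so Z = 0.
A = 1 and Z = 0 is n — a neutron.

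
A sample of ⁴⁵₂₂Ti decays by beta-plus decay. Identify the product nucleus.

Beta-plus decay: mass number changes by +0, atomic number by -1.
A: 45 = 45; Z: 22 − 1 = 21.
Z = 21 is scandium, so the daughter is ⁴⁵₂₁Sc.

Sc-45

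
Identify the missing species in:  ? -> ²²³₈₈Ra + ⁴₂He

Th-227

Conserve mass number: A = 223 + 4, so A = 227.
Conserve atomic number: Z = 88 + 2, so Z = 90.
Z = 90 is thorium, so the species is ²²⁷₉₀Th.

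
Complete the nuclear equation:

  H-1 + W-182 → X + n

Re-182

Conserve mass number: 1 + 182 = A + 1, so A = 182.
Conserve atomic number: 1 + 74 = Z + 0, so Z = 75.
Z = 75 is rhenium, so the species is Re-182.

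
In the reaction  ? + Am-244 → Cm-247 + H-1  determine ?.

Conserve mass number: A + 244 = 247 + 1, so A = 4.
Conserve atomic number: Z + 95 = 96 + 1, so Z = 2.
A = 4 and Z = 2 is He-4 — an alpha particle.

alpha particle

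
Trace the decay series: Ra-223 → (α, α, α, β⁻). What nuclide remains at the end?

Bi-211

Start: (A, Z) = (223, 88).
After α: (219, 86).
After α: (215, 84).
After α: (211, 82).
After β⁻: (211, 83).
Z = 83 is bismuth.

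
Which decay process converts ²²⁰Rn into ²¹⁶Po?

alpha decay

ΔA = 216 − 220 = -4; ΔZ = 84 − 86 = -2.
A drops by 4 and Z drops by 2 — the signature of alpha emission.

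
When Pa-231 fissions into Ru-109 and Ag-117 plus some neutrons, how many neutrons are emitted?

5

Conserve mass number: 231 = 109 + 117 + k, so k = 231 − 226 = 5.
Check atomic number: 91 = 44 + 47 + 0 = 91. ✓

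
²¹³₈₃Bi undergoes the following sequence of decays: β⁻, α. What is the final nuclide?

Start: (A, Z) = (213, 83).
After β⁻: (213, 84).
After α: (209, 82).
Z = 82 is lead.

Pb-209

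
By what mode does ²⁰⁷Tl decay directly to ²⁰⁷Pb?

ΔA = 207 − 207 = 0; ΔZ = 82 − 81 = +1.
A is unchanged and Z rises by 1 — a neutron has become a proton (β⁻ decay).

beta-minus decay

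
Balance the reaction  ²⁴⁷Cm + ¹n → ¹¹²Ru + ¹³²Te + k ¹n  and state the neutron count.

4

Conserve mass number: 248 = 112 + 132 + k, so k = 248 − 244 = 4.
Check atomic number: 96 = 44 + 52 + 0 = 96. ✓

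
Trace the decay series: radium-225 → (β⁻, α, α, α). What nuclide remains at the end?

Bi-213

Start: (A, Z) = (225, 88).
After β⁻: (225, 89).
After α: (221, 87).
After α: (217, 85).
After α: (213, 83).
Z = 83 is bismuth.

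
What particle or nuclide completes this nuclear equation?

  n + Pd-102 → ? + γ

Pd-103

Conserve mass number: 1 + 102 = A + 0, so A = 103.
Conserve atomic number: 0 + 46 = Z + 0, so Z = 46.
Z = 46 is palladium, so the species is Pd-103.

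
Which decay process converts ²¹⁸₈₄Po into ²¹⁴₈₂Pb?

alpha decay

ΔA = 214 − 218 = -4; ΔZ = 82 − 84 = -2.
A drops by 4 and Z drops by 2 — the signature of alpha emission.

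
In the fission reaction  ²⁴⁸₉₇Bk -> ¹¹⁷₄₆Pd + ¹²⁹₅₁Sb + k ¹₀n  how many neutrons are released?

Conserve mass number: 248 = 117 + 129 + k, so k = 248 − 246 = 2.
Check atomic number: 97 = 46 + 51 + 0 = 97. ✓

2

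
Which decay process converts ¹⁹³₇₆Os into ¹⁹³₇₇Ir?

ΔA = 193 − 193 = 0; ΔZ = 77 − 76 = +1.
A is unchanged and Z rises by 1 — a neutron has become a proton (β⁻ decay).

beta-minus decay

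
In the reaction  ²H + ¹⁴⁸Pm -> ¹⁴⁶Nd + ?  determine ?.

alpha particle

Conserve mass number: 2 + 148 = 146 + A, so A = 4.
Conserve atomic number: 1 + 61 = 60 + Z, so Z = 2.
A = 4 and Z = 2 is ⁴He — an alpha particle.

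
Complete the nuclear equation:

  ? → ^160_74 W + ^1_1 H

Re-161

Conserve mass number: A = 160 + 1, so A = 161.
Conserve atomic number: Z = 74 + 1, so Z = 75.
Z = 75 is rhenium, so the species is ^161_75 Re.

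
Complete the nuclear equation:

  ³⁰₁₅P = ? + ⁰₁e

Conserve mass number: 30 = A + 0, so A = 30.
Conserve atomic number: 15 = Z + 1, so Z = 14.
Z = 14 is silicon, so the species is ³⁰₁₄Si.

Si-30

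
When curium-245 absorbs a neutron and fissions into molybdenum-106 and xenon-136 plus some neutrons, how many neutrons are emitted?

4

Conserve mass number: 246 = 106 + 136 + k, so k = 246 − 242 = 4.
Check atomic number: 96 = 42 + 54 + 0 = 96. ✓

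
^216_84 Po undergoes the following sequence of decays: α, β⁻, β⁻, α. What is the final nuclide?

Start: (A, Z) = (216, 84).
After α: (212, 82).
After β⁻: (212, 83).
After β⁻: (212, 84).
After α: (208, 82).
Z = 82 is lead.

Pb-208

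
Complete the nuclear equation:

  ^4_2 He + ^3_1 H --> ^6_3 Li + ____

neutron

Conserve mass number: 4 + 3 = 6 + A, so A = 1.
Conserve atomic number: 2 + 1 = 3 + Z, so Z = 0.
A = 1 and Z = 0 is ^1_0 n — a neutron.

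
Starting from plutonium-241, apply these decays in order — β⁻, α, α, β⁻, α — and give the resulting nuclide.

Th-229

Start: (A, Z) = (241, 94).
After β⁻: (241, 95).
After α: (237, 93).
After α: (233, 91).
After β⁻: (233, 92).
After α: (229, 90).
Z = 90 is thorium.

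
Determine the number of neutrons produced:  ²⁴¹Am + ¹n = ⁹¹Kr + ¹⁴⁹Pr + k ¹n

Conserve mass number: 242 = 91 + 149 + k, so k = 242 − 240 = 2.
Check atomic number: 95 = 36 + 59 + 0 = 95. ✓

2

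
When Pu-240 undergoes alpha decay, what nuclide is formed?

U-236

Alpha decay: mass number changes by -4, atomic number by -2.
A: 240 − 4 = 236; Z: 94 − 2 = 92.
Z = 92 is uranium, so the daughter is U-236.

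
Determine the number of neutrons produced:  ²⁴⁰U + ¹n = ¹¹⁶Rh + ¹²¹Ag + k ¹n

Conserve mass number: 241 = 116 + 121 + k, so k = 241 − 237 = 4.
Check atomic number: 92 = 45 + 47 + 0 = 92. ✓

4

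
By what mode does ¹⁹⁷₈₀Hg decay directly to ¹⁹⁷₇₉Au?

beta-plus decay or electron capture

ΔA = 197 − 197 = 0; ΔZ = 79 − 80 = -1.
A is unchanged and Z drops by 1 — a proton has become a neutron (β⁺ emission or electron capture).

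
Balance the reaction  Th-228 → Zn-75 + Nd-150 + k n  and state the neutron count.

Conserve mass number: 228 = 75 + 150 + k, so k = 228 − 225 = 3.
Check atomic number: 90 = 30 + 60 + 0 = 90. ✓

3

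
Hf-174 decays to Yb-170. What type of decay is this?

ΔA = 170 − 174 = -4; ΔZ = 70 − 72 = -2.
A drops by 4 and Z drops by 2 — the signature of alpha emission.

alpha decay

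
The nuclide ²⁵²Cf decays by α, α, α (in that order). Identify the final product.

U-240

Start: (A, Z) = (252, 98).
After α: (248, 96).
After α: (244, 94).
After α: (240, 92).
Z = 92 is uranium.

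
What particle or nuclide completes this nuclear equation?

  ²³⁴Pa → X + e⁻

U-234

Conserve mass number: 234 = A + 0, so A = 234.
Conserve atomic number: 91 = Z − 1, so Z = 92.
Z = 92 is uranium, so the species is ²³⁴U.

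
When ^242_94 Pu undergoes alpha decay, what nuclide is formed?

Alpha decay: mass number changes by -4, atomic number by -2.
A: 242 − 4 = 238; Z: 94 − 2 = 92.
Z = 92 is uranium, so the daughter is ^238_92 U.

U-238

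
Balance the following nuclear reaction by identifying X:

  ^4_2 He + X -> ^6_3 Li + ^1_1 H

Conserve mass number: 4 + A = 6 + 1, so A = 3.
Conserve atomic number: 2 + Z = 3 + 1, so Z = 2.
Z = 2 is helium, so the species is ^3_2 He.

He-3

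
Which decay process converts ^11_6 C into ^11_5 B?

ΔA = 11 − 11 = 0; ΔZ = 5 − 6 = -1.
A is unchanged and Z drops by 1 — a proton has become a neutron (β⁺ emission or electron capture).

beta-plus decay or electron capture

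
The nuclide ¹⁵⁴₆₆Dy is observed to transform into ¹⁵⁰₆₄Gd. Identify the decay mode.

alpha decay

ΔA = 150 − 154 = -4; ΔZ = 64 − 66 = -2.
A drops by 4 and Z drops by 2 — the signature of alpha emission.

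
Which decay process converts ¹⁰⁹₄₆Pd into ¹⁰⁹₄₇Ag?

ΔA = 109 − 109 = 0; ΔZ = 47 − 46 = +1.
A is unchanged and Z rises by 1 — a neutron has become a proton (β⁻ decay).

beta-minus decay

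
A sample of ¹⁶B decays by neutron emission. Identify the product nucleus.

B-15

Neutron emission: mass number changes by -1, atomic number by +0.
A: 16 − 1 = 15; Z: 5 = 5.
Z = 5 is boron, so the daughter is ¹⁵B.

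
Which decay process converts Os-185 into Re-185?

beta-plus decay or electron capture

ΔA = 185 − 185 = 0; ΔZ = 75 − 76 = -1.
A is unchanged and Z drops by 1 — a proton has become a neutron (β⁺ emission or electron capture).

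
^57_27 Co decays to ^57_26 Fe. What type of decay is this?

ΔA = 57 − 57 = 0; ΔZ = 26 − 27 = -1.
A is unchanged and Z drops by 1 — a proton has become a neutron (β⁺ emission or electron capture).

beta-plus decay or electron capture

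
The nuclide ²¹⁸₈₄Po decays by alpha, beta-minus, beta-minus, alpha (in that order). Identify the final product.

Start: (A, Z) = (218, 84).
After α: (214, 82).
After β⁻: (214, 83).
After β⁻: (214, 84).
After α: (210, 82).
Z = 82 is lead.

Pb-210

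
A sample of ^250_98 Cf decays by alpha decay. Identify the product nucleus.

Alpha decay: mass number changes by -4, atomic number by -2.
A: 250 − 4 = 246; Z: 98 − 2 = 96.
Z = 96 is curium, so the daughter is ^246_96 Cm.

Cm-246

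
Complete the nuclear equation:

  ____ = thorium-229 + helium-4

U-233

Conserve mass number: A = 229 + 4, so A = 233.
Conserve atomic number: Z = 90 + 2, so Z = 92.
Z = 92 is uranium, so the species is uranium-233.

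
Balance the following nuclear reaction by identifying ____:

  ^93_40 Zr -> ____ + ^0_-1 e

Nb-93

Conserve mass number: 93 = A + 0, so A = 93.
Conserve atomic number: 40 = Z − 1, so Z = 41.
Z = 41 is niobium, so the species is ^93_41 Nb.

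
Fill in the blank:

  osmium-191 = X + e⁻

Conserve mass number: 191 = A + 0, so A = 191.
Conserve atomic number: 76 = Z − 1, so Z = 77.
Z = 77 is iridium, so the species is iridium-191.

Ir-191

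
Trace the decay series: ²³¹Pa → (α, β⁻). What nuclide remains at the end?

Start: (A, Z) = (231, 91).
After α: (227, 89).
After β⁻: (227, 90).
Z = 90 is thorium.

Th-227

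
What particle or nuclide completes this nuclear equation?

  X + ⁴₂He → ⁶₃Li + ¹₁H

Conserve mass number: A + 4 = 6 + 1, so A = 3.
Conserve atomic number: Z + 2 = 3 + 1, so Z = 2.
Z = 2 is helium, so the species is ³₂He.

He-3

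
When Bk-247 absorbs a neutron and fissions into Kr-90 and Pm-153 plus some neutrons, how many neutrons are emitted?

5

Conserve mass number: 248 = 90 + 153 + k, so k = 248 − 243 = 5.
Check atomic number: 97 = 36 + 61 + 0 = 97. ✓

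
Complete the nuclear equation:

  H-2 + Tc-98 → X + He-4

Conserve mass number: 2 + 98 = A + 4, so A = 96.
Conserve atomic number: 1 + 43 = Z + 2, so Z = 42.
Z = 42 is molybdenum, so the species is Mo-96.

Mo-96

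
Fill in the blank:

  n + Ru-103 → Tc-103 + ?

Conserve mass number: 1 + 103 = 103 + A, so A = 1.
Conserve atomic number: 0 + 44 = 43 + Z, so Z = 1.
A = 1 and Z = 1 is H-1 — a proton.

proton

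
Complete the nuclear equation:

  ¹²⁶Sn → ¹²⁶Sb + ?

beta-minus particle

Conserve mass number: 126 = 126 + A, so A = 0.
Conserve atomic number: 50 = 51 + Z, so Z = -1.
A = 0 and Z = -1 is e⁻ — a beta-minus particle.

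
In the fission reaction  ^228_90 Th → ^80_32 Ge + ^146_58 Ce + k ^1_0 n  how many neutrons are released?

Conserve mass number: 228 = 80 + 146 + k, so k = 228 − 226 = 2.
Check atomic number: 90 = 32 + 58 + 0 = 90. ✓

2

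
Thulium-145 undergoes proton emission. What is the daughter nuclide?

Proton emission: mass number changes by -1, atomic number by -1.
A: 145 − 1 = 144; Z: 69 − 1 = 68.
Z = 68 is erbium, so the daughter is erbium-144.

Er-144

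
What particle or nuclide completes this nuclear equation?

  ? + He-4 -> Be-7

He-3

Conserve mass number: A + 4 = 7, so A = 3.
Conserve atomic number: Z + 2 = 4, so Z = 2.
Z = 2 is helium, so the species is He-3.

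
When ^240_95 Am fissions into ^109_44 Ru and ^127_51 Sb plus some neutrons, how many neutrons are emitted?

4

Conserve mass number: 240 = 109 + 127 + k, so k = 240 − 236 = 4.
Check atomic number: 95 = 44 + 51 + 0 = 95. ✓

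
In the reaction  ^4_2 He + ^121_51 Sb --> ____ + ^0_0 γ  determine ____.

I-125

Conserve mass number: 4 + 121 = A + 0, so A = 125.
Conserve atomic number: 2 + 51 = Z + 0, so Z = 53.
Z = 53 is iodine, so the species is ^125_53 I.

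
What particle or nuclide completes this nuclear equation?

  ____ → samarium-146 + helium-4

Conserve mass number: A = 146 + 4, so A = 150.
Conserve atomic number: Z = 62 + 2, so Z = 64.
Z = 64 is gadolinium, so the species is gadolinium-150.

Gd-150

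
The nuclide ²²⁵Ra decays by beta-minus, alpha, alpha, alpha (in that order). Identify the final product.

Bi-213

Start: (A, Z) = (225, 88).
After β⁻: (225, 89).
After α: (221, 87).
After α: (217, 85).
After α: (213, 83).
Z = 83 is bismuth.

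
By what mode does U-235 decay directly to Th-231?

ΔA = 231 − 235 = -4; ΔZ = 90 − 92 = -2.
A drops by 4 and Z drops by 2 — the signature of alpha emission.

alpha decay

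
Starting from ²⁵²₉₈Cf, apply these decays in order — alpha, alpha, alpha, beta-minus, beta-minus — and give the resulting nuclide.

Start: (A, Z) = (252, 98).
After α: (248, 96).
After α: (244, 94).
After α: (240, 92).
After β⁻: (240, 93).
After β⁻: (240, 94).
Z = 94 is plutonium.

Pu-240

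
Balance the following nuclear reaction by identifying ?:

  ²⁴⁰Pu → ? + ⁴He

U-236

Conserve mass number: 240 = A + 4, so A = 236.
Conserve atomic number: 94 = Z + 2, so Z = 92.
Z = 92 is uranium, so the species is ²³⁶U.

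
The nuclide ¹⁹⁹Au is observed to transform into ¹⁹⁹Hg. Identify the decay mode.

beta-minus decay

ΔA = 199 − 199 = 0; ΔZ = 80 − 79 = +1.
A is unchanged and Z rises by 1 — a neutron has become a proton (β⁻ decay).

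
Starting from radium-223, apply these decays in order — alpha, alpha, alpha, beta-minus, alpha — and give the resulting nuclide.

Tl-207

Start: (A, Z) = (223, 88).
After α: (219, 86).
After α: (215, 84).
After α: (211, 82).
After β⁻: (211, 83).
After α: (207, 81).
Z = 81 is thallium.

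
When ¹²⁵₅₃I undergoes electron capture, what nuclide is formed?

Te-125

Electron capture: mass number changes by +0, atomic number by -1.
A: 125 = 125; Z: 53 − 1 = 52.
Z = 52 is tellurium, so the daughter is ¹²⁵₅₂Te.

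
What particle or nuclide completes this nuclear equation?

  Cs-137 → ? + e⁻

Conserve mass number: 137 = A + 0, so A = 137.
Conserve atomic number: 55 = Z − 1, so Z = 56.
Z = 56 is barium, so the species is Ba-137.

Ba-137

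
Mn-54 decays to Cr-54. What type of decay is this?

beta-plus decay or electron capture

ΔA = 54 − 54 = 0; ΔZ = 24 − 25 = -1.
A is unchanged and Z drops by 1 — a proton has become a neutron (β⁺ emission or electron capture).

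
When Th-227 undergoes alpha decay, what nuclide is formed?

Ra-223

Alpha decay: mass number changes by -4, atomic number by -2.
A: 227 − 4 = 223; Z: 90 − 2 = 88.
Z = 88 is radium, so the daughter is Ra-223.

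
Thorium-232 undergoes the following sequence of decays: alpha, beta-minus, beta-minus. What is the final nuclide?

Start: (A, Z) = (232, 90).
After α: (228, 88).
After β⁻: (228, 89).
After β⁻: (228, 90).
Z = 90 is thorium.

Th-228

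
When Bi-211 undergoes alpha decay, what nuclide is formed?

Alpha decay: mass number changes by -4, atomic number by -2.
A: 211 − 4 = 207; Z: 83 − 2 = 81.
Z = 81 is thallium, so the daughter is Tl-207.

Tl-207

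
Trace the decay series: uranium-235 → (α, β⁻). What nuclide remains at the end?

Start: (A, Z) = (235, 92).
After α: (231, 90).
After β⁻: (231, 91).
Z = 91 is protactinium.

Pa-231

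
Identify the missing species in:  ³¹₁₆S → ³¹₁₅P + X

positron

Conserve mass number: 31 = 31 + A, so A = 0.
Conserve atomic number: 16 = 15 + Z, so Z = 1.
A = 0 and Z = 1 is ⁰₁e — a positron.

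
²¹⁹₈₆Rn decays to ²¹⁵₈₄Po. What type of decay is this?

alpha decay

ΔA = 215 − 219 = -4; ΔZ = 84 − 86 = -2.
A drops by 4 and Z drops by 2 — the signature of alpha emission.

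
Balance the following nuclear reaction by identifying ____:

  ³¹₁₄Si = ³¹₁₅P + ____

beta-minus particle

Conserve mass number: 31 = 31 + A, so A = 0.
Conserve atomic number: 14 = 15 + Z, so Z = -1.
A = 0 and Z = -1 is ⁰₋₁e — a beta-minus particle.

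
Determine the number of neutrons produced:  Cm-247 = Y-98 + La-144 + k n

5

Conserve mass number: 247 = 98 + 144 + k, so k = 247 − 242 = 5.
Check atomic number: 96 = 39 + 57 + 0 = 96. ✓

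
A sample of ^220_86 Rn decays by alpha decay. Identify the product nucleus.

Po-216

Alpha decay: mass number changes by -4, atomic number by -2.
A: 220 − 4 = 216; Z: 86 − 2 = 84.
Z = 84 is polonium, so the daughter is ^216_84 Po.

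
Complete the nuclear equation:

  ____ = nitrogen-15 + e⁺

Conserve mass number: A = 15 + 0, so A = 15.
Conserve atomic number: Z = 7 + 1, so Z = 8.
Z = 8 is oxygen, so the species is oxygen-15.

O-15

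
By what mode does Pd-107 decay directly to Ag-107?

ΔA = 107 − 107 = 0; ΔZ = 47 − 46 = +1.
A is unchanged and Z rises by 1 — a neutron has become a proton (β⁻ decay).

beta-minus decay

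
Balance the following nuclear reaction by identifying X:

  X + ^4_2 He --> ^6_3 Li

Conserve mass number: A + 4 = 6, so A = 2.
Conserve atomic number: Z + 2 = 3, so Z = 1.
A = 2 and Z = 1 is ^2_1 H — a deuteron.

deuteron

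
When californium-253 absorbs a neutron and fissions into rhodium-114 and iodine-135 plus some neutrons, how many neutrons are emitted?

Conserve mass number: 254 = 114 + 135 + k, so k = 254 − 249 = 5.
Check atomic number: 98 = 45 + 53 + 0 = 98. ✓

5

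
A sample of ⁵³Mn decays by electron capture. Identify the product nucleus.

Cr-53

Electron capture: mass number changes by +0, atomic number by -1.
A: 53 = 53; Z: 25 − 1 = 24.
Z = 24 is chromium, so the daughter is ⁵³Cr.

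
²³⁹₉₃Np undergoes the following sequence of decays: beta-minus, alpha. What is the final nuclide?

Start: (A, Z) = (239, 93).
After β⁻: (239, 94).
After α: (235, 92).
Z = 92 is uranium.

U-235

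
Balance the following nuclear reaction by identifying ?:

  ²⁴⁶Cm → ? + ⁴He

Conserve mass number: 246 = A + 4, so A = 242.
Conserve atomic number: 96 = Z + 2, so Z = 94.
Z = 94 is plutonium, so the species is ²⁴²Pu.

Pu-242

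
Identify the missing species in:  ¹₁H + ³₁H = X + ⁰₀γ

Conserve mass number: 1 + 3 = A + 0, so A = 4.
Conserve atomic number: 1 + 1 = Z + 0, so Z = 2.
A = 4 and Z = 2 is ⁴₂He — an alpha particle.

He-4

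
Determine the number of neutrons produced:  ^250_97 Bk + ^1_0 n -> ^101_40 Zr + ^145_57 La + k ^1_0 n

5

Conserve mass number: 251 = 101 + 145 + k, so k = 251 − 246 = 5.
Check atomic number: 97 = 40 + 57 + 0 = 97. ✓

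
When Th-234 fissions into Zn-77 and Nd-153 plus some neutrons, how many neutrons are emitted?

4

Conserve mass number: 234 = 77 + 153 + k, so k = 234 − 230 = 4.
Check atomic number: 90 = 30 + 60 + 0 = 90. ✓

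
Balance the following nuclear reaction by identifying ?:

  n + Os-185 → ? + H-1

Conserve mass number: 1 + 185 = A + 1, so A = 185.
Conserve atomic number: 0 + 76 = Z + 1, so Z = 75.
Z = 75 is rhenium, so the species is Re-185.

Re-185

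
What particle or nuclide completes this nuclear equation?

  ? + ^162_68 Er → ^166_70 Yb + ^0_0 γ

alpha particle

Conserve mass number: A + 162 = 166 + 0, so A = 4.
Conserve atomic number: Z + 68 = 70 + 0, so Z = 2.
A = 4 and Z = 2 is ^4_2 He — an alpha particle.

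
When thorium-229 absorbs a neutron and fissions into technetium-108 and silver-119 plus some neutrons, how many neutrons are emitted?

Conserve mass number: 230 = 108 + 119 + k, so k = 230 − 227 = 3.
Check atomic number: 90 = 43 + 47 + 0 = 90. ✓

3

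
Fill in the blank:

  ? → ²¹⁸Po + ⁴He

Conserve mass number: A = 218 + 4, so A = 222.
Conserve atomic number: Z = 84 + 2, so Z = 86.
Z = 86 is radon, so the species is ²²²Rn.

Rn-222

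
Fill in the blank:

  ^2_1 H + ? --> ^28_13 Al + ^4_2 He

Conserve mass number: 2 + A = 28 + 4, so A = 30.
Conserve atomic number: 1 + Z = 13 + 2, so Z = 14.
Z = 14 is silicon, so the species is ^30_14 Si.

Si-30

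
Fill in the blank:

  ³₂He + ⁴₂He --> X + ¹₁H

Conserve mass number: 3 + 4 = A + 1, so A = 6.
Conserve atomic number: 2 + 2 = Z + 1, so Z = 3.
Z = 3 is lithium, so the species is ⁶₃Li.

Li-6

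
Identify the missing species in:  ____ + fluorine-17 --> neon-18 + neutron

Conserve mass number: A + 17 = 18 + 1, so A = 2.
Conserve atomic number: Z + 9 = 10 + 0, so Z = 1.
A = 2 and Z = 1 is hydrogen-2 — a deuteron.

deuteron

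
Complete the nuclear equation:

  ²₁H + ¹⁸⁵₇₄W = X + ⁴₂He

Ta-183

Conserve mass number: 2 + 185 = A + 4, so A = 183.
Conserve atomic number: 1 + 74 = Z + 2, so Z = 73.
Z = 73 is tantalum, so the species is ¹⁸³₇₃Ta.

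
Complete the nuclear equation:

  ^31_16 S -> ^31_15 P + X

positron

Conserve mass number: 31 = 31 + A, so A = 0.
Conserve atomic number: 16 = 15 + Z, so Z = 1.
A = 0 and Z = 1 is ^0_1 e — a positron.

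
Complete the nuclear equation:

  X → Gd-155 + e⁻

Eu-155

Conserve mass number: A = 155 + 0, so A = 155.
Conserve atomic number: Z = 64 − 1, so Z = 63.
Z = 63 is europium, so the species is Eu-155.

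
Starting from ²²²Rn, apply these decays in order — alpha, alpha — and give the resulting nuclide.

Start: (A, Z) = (222, 86).
After α: (218, 84).
After α: (214, 82).
Z = 82 is lead.

Pb-214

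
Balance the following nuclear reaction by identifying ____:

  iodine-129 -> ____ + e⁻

Conserve mass number: 129 = A + 0, so A = 129.
Conserve atomic number: 53 = Z − 1, so Z = 54.
Z = 54 is xenon, so the species is xenon-129.

Xe-129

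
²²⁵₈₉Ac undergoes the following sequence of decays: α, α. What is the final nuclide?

Start: (A, Z) = (225, 89).
After α: (221, 87).
After α: (217, 85).
Z = 85 is astatine.

At-217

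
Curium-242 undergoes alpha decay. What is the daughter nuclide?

Alpha decay: mass number changes by -4, atomic number by -2.
A: 242 − 4 = 238; Z: 96 − 2 = 94.
Z = 94 is plutonium, so the daughter is plutonium-238.

Pu-238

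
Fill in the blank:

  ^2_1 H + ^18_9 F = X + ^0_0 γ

Conserve mass number: 2 + 18 = A + 0, so A = 20.
Conserve atomic number: 1 + 9 = Z + 0, so Z = 10.
Z = 10 is neon, so the species is ^20_10 Ne.

Ne-20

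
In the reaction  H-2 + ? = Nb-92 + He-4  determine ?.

Mo-94

Conserve mass number: 2 + A = 92 + 4, so A = 94.
Conserve atomic number: 1 + Z = 41 + 2, so Z = 42.
Z = 42 is molybdenum, so the species is Mo-94.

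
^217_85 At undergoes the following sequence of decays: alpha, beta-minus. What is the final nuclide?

Start: (A, Z) = (217, 85).
After α: (213, 83).
After β⁻: (213, 84).
Z = 84 is polonium.

Po-213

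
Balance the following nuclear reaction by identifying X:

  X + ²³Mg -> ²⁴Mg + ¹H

deuteron

Conserve mass number: A + 23 = 24 + 1, so A = 2.
Conserve atomic number: Z + 12 = 12 + 1, so Z = 1.
A = 2 and Z = 1 is ²H — a deuteron.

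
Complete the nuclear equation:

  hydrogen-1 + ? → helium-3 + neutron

triton

Conserve mass number: 1 + A = 3 + 1, so A = 3.
Conserve atomic number: 1 + Z = 2 + 0, so Z = 1.
A = 3 and Z = 1 is hydrogen-3 — a triton.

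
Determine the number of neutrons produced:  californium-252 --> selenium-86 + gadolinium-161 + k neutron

Conserve mass number: 252 = 86 + 161 + k, so k = 252 − 247 = 5.
Check atomic number: 98 = 34 + 64 + 0 = 98. ✓

5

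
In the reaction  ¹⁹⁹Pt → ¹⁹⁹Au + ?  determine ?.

beta-minus particle

Conserve mass number: 199 = 199 + A, so A = 0.
Conserve atomic number: 78 = 79 + Z, so Z = -1.
A = 0 and Z = -1 is e⁻ — a beta-minus particle.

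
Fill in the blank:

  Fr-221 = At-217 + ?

alpha particle

Conserve mass number: 221 = 217 + A, so A = 4.
Conserve atomic number: 87 = 85 + Z, so Z = 2.
A = 4 and Z = 2 is He-4 — an alpha particle.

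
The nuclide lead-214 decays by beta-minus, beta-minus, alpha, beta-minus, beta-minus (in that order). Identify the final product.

Start: (A, Z) = (214, 82).
After β⁻: (214, 83).
After β⁻: (214, 84).
After α: (210, 82).
After β⁻: (210, 83).
After β⁻: (210, 84).
Z = 84 is polonium.

Po-210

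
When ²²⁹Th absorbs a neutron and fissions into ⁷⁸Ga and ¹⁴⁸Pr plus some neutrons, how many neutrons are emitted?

Conserve mass number: 230 = 78 + 148 + k, so k = 230 − 226 = 4.
Check atomic number: 90 = 31 + 59 + 0 = 90. ✓

4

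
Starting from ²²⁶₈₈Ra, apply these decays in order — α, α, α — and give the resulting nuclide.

Pb-214

Start: (A, Z) = (226, 88).
After α: (222, 86).
After α: (218, 84).
After α: (214, 82).
Z = 82 is lead.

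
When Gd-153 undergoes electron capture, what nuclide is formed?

Electron capture: mass number changes by +0, atomic number by -1.
A: 153 = 153; Z: 64 − 1 = 63.
Z = 63 is europium, so the daughter is Eu-153.

Eu-153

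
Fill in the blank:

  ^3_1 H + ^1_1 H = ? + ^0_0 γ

He-4

Conserve mass number: 3 + 1 = A + 0, so A = 4.
Conserve atomic number: 1 + 1 = Z + 0, so Z = 2.
A = 4 and Z = 2 is ^4_2 He — an alpha particle.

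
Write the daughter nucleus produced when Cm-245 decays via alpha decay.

Alpha decay: mass number changes by -4, atomic number by -2.
A: 245 − 4 = 241; Z: 96 − 2 = 94.
Z = 94 is plutonium, so the daughter is Pu-241.

Pu-241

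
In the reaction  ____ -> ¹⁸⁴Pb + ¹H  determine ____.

Bi-185

Conserve mass number: A = 184 + 1, so A = 185.
Conserve atomic number: Z = 82 + 1, so Z = 83.
Z = 83 is bismuth, so the species is ¹⁸⁵Bi.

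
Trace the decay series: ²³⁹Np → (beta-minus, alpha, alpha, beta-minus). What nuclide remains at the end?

Start: (A, Z) = (239, 93).
After β⁻: (239, 94).
After α: (235, 92).
After α: (231, 90).
After β⁻: (231, 91).
Z = 91 is protactinium.

Pa-231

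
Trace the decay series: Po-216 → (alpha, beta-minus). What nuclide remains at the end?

Bi-212

Start: (A, Z) = (216, 84).
After α: (212, 82).
After β⁻: (212, 83).
Z = 83 is bismuth.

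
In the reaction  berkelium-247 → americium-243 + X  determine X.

Conserve mass number: 247 = 243 + A, so A = 4.
Conserve atomic number: 97 = 95 + Z, so Z = 2.
A = 4 and Z = 2 is helium-4 — an alpha particle.

alpha particle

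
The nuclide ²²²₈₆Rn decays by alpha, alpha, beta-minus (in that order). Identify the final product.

Bi-214

Start: (A, Z) = (222, 86).
After α: (218, 84).
After α: (214, 82).
After β⁻: (214, 83).
Z = 83 is bismuth.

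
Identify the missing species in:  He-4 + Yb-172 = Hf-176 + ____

gamma ray

Conserve mass number: 4 + 172 = 176 + A, so A = 0.
Conserve atomic number: 2 + 70 = 72 + Z, so Z = 0.
A = 0 and Z = 0 is γ — a gamma ray.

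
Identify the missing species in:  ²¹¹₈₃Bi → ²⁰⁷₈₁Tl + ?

alpha particle

Conserve mass number: 211 = 207 + A, so A = 4.
Conserve atomic number: 83 = 81 + Z, so Z = 2.
A = 4 and Z = 2 is ⁴₂He — an alpha particle.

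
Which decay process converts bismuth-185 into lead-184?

proton emission

ΔA = 184 − 185 = -1; ΔZ = 82 − 83 = -1.
A drops by 1 and Z drops by 1 — a proton was emitted.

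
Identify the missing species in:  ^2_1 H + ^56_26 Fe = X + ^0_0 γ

Conserve mass number: 2 + 56 = A + 0, so A = 58.
Conserve atomic number: 1 + 26 = Z + 0, so Z = 27.
Z = 27 is cobalt, so the species is ^58_27 Co.

Co-58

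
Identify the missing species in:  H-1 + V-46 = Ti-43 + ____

alpha particle

Conserve mass number: 1 + 46 = 43 + A, so A = 4.
Conserve atomic number: 1 + 23 = 22 + Z, so Z = 2.
A = 4 and Z = 2 is He-4 — an alpha particle.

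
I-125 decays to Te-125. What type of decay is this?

ΔA = 125 − 125 = 0; ΔZ = 52 − 53 = -1.
A is unchanged and Z drops by 1 — a proton has become a neutron (β⁺ emission or electron capture).

beta-plus decay or electron capture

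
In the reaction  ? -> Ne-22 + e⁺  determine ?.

Conserve mass number: A = 22 + 0, so A = 22.
Conserve atomic number: Z = 10 + 1, so Z = 11.
Z = 11 is sodium, so the species is Na-22.

Na-22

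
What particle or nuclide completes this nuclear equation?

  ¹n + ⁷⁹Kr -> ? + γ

Kr-80

Conserve mass number: 1 + 79 = A + 0, so A = 80.
Conserve atomic number: 0 + 36 = Z + 0, so Z = 36.
Z = 36 is krypton, so the species is ⁸⁰Kr.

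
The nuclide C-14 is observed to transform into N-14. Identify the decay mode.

ΔA = 14 − 14 = 0; ΔZ = 7 − 6 = +1.
A is unchanged and Z rises by 1 — a neutron has become a proton (β⁻ decay).

beta-minus decay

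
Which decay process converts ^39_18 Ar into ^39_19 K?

beta-minus decay

ΔA = 39 − 39 = 0; ΔZ = 19 − 18 = +1.
A is unchanged and Z rises by 1 — a neutron has become a proton (β⁻ decay).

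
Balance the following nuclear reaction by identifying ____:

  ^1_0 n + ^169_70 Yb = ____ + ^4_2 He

Conserve mass number: 1 + 169 = A + 4, so A = 166.
Conserve atomic number: 0 + 70 = Z + 2, so Z = 68.
Z = 68 is erbium, so the species is ^166_68 Er.

Er-166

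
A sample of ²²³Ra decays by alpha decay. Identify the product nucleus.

Rn-219

Alpha decay: mass number changes by -4, atomic number by -2.
A: 223 − 4 = 219; Z: 88 − 2 = 86.
Z = 86 is radon, so the daughter is ²¹⁹Rn.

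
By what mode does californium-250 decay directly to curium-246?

alpha decay

ΔA = 246 − 250 = -4; ΔZ = 96 − 98 = -2.
A drops by 4 and Z drops by 2 — the signature of alpha emission.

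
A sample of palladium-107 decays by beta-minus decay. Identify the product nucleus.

Ag-107

Beta-minus decay: mass number changes by +0, atomic number by +1.
A: 107 = 107; Z: 46 + 1 = 47.
Z = 47 is silver, so the daughter is silver-107.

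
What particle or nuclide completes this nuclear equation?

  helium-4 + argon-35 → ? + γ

Ca-39

Conserve mass number: 4 + 35 = A + 0, so A = 39.
Conserve atomic number: 2 + 18 = Z + 0, so Z = 20.
Z = 20 is calcium, so the species is calcium-39.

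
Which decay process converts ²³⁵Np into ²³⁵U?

beta-plus decay or electron capture

ΔA = 235 − 235 = 0; ΔZ = 92 − 93 = -1.
A is unchanged and Z drops by 1 — a proton has become a neutron (β⁺ emission or electron capture).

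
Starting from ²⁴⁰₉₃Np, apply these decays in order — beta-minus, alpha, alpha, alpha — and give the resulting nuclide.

Start: (A, Z) = (240, 93).
After β⁻: (240, 94).
After α: (236, 92).
After α: (232, 90).
After α: (228, 88).
Z = 88 is radium.

Ra-228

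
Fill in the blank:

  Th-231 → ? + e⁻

Pa-231

Conserve mass number: 231 = A + 0, so A = 231.
Conserve atomic number: 90 = Z − 1, so Z = 91.
Z = 91 is protactinium, so the species is Pa-231.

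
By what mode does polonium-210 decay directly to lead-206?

ΔA = 206 − 210 = -4; ΔZ = 82 − 84 = -2.
A drops by 4 and Z drops by 2 — the signature of alpha emission.

alpha decay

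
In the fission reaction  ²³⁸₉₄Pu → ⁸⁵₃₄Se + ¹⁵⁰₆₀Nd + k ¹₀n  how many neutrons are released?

Conserve mass number: 238 = 85 + 150 + k, so k = 238 − 235 = 3.
Check atomic number: 94 = 34 + 60 + 0 = 94. ✓

3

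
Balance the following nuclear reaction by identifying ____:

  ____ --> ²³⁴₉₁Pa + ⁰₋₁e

Conserve mass number: A = 234 + 0, so A = 234.
Conserve atomic number: Z = 91 − 1, so Z = 90.
Z = 90 is thorium, so the species is ²³⁴₉₀Th.

Th-234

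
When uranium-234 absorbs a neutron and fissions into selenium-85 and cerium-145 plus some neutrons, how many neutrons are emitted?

Conserve mass number: 235 = 85 + 145 + k, so k = 235 − 230 = 5.
Check atomic number: 92 = 34 + 58 + 0 = 92. ✓

5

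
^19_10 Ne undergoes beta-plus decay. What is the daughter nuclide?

Beta-plus decay: mass number changes by +0, atomic number by -1.
A: 19 = 19; Z: 10 − 1 = 9.
Z = 9 is fluorine, so the daughter is ^19_9 F.

F-19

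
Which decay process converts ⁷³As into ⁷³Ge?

ΔA = 73 − 73 = 0; ΔZ = 32 − 33 = -1.
A is unchanged and Z drops by 1 — a proton has become a neutron (β⁺ emission or electron capture).

beta-plus decay or electron capture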